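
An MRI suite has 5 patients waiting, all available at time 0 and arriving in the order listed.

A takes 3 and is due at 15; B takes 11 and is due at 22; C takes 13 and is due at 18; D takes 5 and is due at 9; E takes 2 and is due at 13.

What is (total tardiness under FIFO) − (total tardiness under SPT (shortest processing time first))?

FIFO (arrival order): A B C D E.
A: 0→3, due 15, tardiness 0
B: 3→14, due 22, tardiness 0
C: 14→27, due 18, tardiness 9
D: 27→32, due 9, tardiness 23
E: 32→34, due 13, tardiness 21
Sum = 0+0+9+23+21 = 53.
SPT (increasing processing time): E A D B C.
E: 0→2, due 13, tardiness 0
A: 2→5, due 15, tardiness 0
D: 5→10, due 9, tardiness 1
B: 10→21, due 22, tardiness 0
C: 21→34, due 18, tardiness 16
Sum = 0+0+1+0+16 = 17.
Difference = 53 − 17 = 36.

36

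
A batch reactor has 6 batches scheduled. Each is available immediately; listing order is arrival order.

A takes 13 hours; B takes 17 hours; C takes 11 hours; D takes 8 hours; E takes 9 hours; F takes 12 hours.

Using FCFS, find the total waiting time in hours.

191

FIFO (arrival order): A B C D E F.
A: waits 0, runs 0→13
B: waits 13, runs 13→30
C: waits 30, runs 30→41
D: waits 41, runs 41→49
E: waits 49, runs 49→58
F: waits 58, runs 58→70
Sum = 0+13+30+41+49+58 = 191.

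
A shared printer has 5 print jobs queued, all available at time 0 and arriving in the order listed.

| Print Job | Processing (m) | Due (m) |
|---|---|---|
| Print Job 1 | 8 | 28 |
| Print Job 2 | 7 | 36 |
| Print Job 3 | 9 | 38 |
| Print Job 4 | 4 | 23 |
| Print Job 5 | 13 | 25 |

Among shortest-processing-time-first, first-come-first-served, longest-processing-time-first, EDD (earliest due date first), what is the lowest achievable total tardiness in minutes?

SPT (increasing processing time): Print Job 4 Print Job 2 Print Job 1 Print Job 3 Print Job 5.
Print Job 4: 0→4, due 23, tardiness 0
Print Job 2: 4→11, due 36, tardiness 0
Print Job 1: 11→19, due 28, tardiness 0
Print Job 3: 19→28, due 38, tardiness 0
Print Job 5: 28→41, due 25, tardiness 16
Sum = 0+0+0+0+16 = 16.
FIFO (arrival order): Print Job 1 Print Job 2 Print Job 3 Print Job 4 Print Job 5.
Print Job 1: 0→8, due 28, tardiness 0
Print Job 2: 8→15, due 36, tardiness 0
Print Job 3: 15→24, due 38, tardiness 0
Print Job 4: 24→28, due 23, tardiness 5
Print Job 5: 28→41, due 25, tardiness 16
Sum = 0+0+0+5+16 = 21.
LPT (decreasing processing time): Print Job 5 Print Job 3 Print Job 1 Print Job 2 Print Job 4.
Print Job 5: 0→13, due 25, tardiness 0
Print Job 3: 13→22, due 38, tardiness 0
Print Job 1: 22→30, due 28, tardiness 2
Print Job 2: 30→37, due 36, tardiness 1
Print Job 4: 37→41, due 23, tardiness 18
Sum = 0+0+2+1+18 = 21.
EDD (increasing due date): Print Job 4 Print Job 5 Print Job 1 Print Job 2 Print Job 3.
Print Job 4: 0→4, due 23, tardiness 0
Print Job 5: 4→17, due 25, tardiness 0
Print Job 1: 17→25, due 28, tardiness 0
Print Job 2: 25→32, due 36, tardiness 0
Print Job 3: 32→41, due 38, tardiness 3
Sum = 0+0+0+0+3 = 3.
SPT 16, FIFO 21, LPT 21, EDD 3 → minimum 3.

3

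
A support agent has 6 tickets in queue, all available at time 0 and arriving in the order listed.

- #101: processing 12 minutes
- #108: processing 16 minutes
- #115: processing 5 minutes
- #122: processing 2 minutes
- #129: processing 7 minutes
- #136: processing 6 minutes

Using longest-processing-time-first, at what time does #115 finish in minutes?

LPT (decreasing processing time): #108 #101 #129 #136 #115 #122.
#108: 0→16
#101: 16→28
#129: 28→35
#136: 35→41
#115: 41→46

46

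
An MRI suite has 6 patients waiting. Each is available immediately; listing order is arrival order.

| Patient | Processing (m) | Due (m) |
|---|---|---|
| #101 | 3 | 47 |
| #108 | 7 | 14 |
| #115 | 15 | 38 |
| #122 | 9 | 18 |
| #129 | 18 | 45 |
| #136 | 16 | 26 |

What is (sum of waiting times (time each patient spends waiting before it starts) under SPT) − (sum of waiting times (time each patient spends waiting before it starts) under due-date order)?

SPT (increasing processing time): #101 #108 #122 #115 #136 #129.
#101: waits 0, runs 0→3
#108: waits 3, runs 3→10
#122: waits 10, runs 10→19
#115: waits 19, runs 19→34
#136: waits 34, runs 34→50
#129: waits 50, runs 50→68
Sum = 0+3+10+19+34+50 = 116.
EDD (increasing due date): #108 #122 #136 #115 #129 #101.
#108: waits 0, runs 0→7
#122: waits 7, runs 7→16
#136: waits 16, runs 16→32
#115: waits 32, runs 32→47
#129: waits 47, runs 47→65
#101: waits 65, runs 65→68
Sum = 0+7+16+32+47+65 = 167.
Difference = 116 − 167 = -51.

-51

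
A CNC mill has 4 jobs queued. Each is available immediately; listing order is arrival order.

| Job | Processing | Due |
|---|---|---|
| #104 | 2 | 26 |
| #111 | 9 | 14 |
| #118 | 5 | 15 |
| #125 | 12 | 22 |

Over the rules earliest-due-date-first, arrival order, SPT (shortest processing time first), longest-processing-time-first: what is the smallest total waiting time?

EDD (increasing due date): #111 #118 #125 #104.
#111: waits 0, runs 0→9
#118: waits 9, runs 9→14
#125: waits 14, runs 14→26
#104: waits 26, runs 26→28
Sum = 0+9+14+26 = 49.
FIFO (arrival order): #104 #111 #118 #125.
#104: waits 0, runs 0→2
#111: waits 2, runs 2→11
#118: waits 11, runs 11→16
#125: waits 16, runs 16→28
Sum = 0+2+11+16 = 29.
SPT (increasing processing time): #104 #118 #111 #125.
#104: waits 0, runs 0→2
#118: waits 2, runs 2→7
#111: waits 7, runs 7→16
#125: waits 16, runs 16→28
Sum = 0+2+7+16 = 25.
LPT (decreasing processing time): #125 #111 #118 #104.
#125: waits 0, runs 0→12
#111: waits 12, runs 12→21
#118: waits 21, runs 21→26
#104: waits 26, runs 26→28
Sum = 0+12+21+26 = 59.
EDD 49, FIFO 29, SPT 25, LPT 59 → minimum 25.

25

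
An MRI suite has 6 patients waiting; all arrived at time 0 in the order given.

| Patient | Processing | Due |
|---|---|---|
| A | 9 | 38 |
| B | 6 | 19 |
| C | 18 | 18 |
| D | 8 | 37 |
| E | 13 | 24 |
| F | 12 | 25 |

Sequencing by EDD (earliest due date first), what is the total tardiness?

90

EDD (increasing due date): C B E F D A.
C: 0→18, due 18, tardiness 0
B: 18→24, due 19, tardiness 5
E: 24→37, due 24, tardiness 13
F: 37→49, due 25, tardiness 24
D: 49→57, due 37, tardiness 20
A: 57→66, due 38, tardiness 28
Sum = 0+5+13+24+20+28 = 90.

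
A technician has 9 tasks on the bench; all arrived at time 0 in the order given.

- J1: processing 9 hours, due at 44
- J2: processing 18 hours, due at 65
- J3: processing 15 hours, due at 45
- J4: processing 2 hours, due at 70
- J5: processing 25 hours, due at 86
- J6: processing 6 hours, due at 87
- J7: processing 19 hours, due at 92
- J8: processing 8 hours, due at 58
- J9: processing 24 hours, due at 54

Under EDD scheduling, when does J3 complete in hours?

24

EDD (increasing due date): J1 J3 J9 J8 J2 J4 J5 J6 J7.
J1: 0→9
J3: 9→24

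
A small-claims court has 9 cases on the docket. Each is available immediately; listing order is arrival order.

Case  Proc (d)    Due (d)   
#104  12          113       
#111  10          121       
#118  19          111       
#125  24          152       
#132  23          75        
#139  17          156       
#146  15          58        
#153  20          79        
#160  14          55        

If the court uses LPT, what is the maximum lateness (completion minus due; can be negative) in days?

77

LPT (decreasing processing time): #125 #132 #153 #118 #139 #146 #160 #104 #111.
#125: 0→24, due 152, lateness -128
#132: 24→47, due 75, lateness -28
#153: 47→67, due 79, lateness -12
#118: 67→86, due 111, lateness -25
#139: 86→103, due 156, lateness -53
#146: 103→118, due 58, lateness 60
#160: 118→132, due 55, lateness 77
#104: 132→144, due 113, lateness 31
#111: 144→154, due 121, lateness 33
Maximum = 77.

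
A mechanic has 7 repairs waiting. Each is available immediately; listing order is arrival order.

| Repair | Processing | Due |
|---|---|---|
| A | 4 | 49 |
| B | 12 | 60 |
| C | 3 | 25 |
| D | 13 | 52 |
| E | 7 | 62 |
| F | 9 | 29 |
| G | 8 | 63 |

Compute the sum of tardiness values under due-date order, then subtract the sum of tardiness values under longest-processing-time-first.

-40

EDD (increasing due date): C F A D B E G.
C: 0→3, due 25, tardiness 0
F: 3→12, due 29, tardiness 0
A: 12→16, due 49, tardiness 0
D: 16→29, due 52, tardiness 0
B: 29→41, due 60, tardiness 0
E: 41→48, due 62, tardiness 0
G: 48→56, due 63, tardiness 0
Sum = 0+0+0+0+0+0+0 = 0.
LPT (decreasing processing time): D B F G E A C.
D: 0→13, due 52, tardiness 0
B: 13→25, due 60, tardiness 0
F: 25→34, due 29, tardiness 5
G: 34→42, due 63, tardiness 0
E: 42→49, due 62, tardiness 0
A: 49→53, due 49, tardiness 4
C: 53→56, due 25, tardiness 31
Sum = 0+0+5+0+0+4+31 = 40.
Difference = 0 − 40 = -40.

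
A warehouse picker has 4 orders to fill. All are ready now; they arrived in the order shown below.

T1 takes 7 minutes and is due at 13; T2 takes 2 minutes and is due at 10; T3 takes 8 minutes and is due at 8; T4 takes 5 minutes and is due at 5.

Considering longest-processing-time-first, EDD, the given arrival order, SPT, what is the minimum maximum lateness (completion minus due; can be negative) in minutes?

9

LPT (decreasing processing time): T3 T1 T4 T2.
T3: 0→8, due 8, lateness 0
T1: 8→15, due 13, lateness 2
T4: 15→20, due 5, lateness 15
T2: 20→22, due 10, lateness 12
Maximum = 15.
EDD (increasing due date): T4 T3 T2 T1.
T4: 0→5, due 5, lateness 0
T3: 5→13, due 8, lateness 5
T2: 13→15, due 10, lateness 5
T1: 15→22, due 13, lateness 9
Maximum = 9.
FIFO (arrival order): T1 T2 T3 T4.
T1: 0→7, due 13, lateness -6
T2: 7→9, due 10, lateness -1
T3: 9→17, due 8, lateness 9
T4: 17→22, due 5, lateness 17
Maximum = 17.
SPT (increasing processing time): T2 T4 T1 T3.
T2: 0→2, due 10, lateness -8
T4: 2→7, due 5, lateness 2
T1: 7→14, due 13, lateness 1
T3: 14→22, due 8, lateness 14
Maximum = 14.
LPT 15, EDD 9, FIFO 17, SPT 14 → minimum 9.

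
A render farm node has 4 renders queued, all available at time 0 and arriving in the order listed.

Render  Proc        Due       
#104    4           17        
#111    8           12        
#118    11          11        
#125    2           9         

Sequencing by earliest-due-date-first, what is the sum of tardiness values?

19

EDD (increasing due date): #125 #118 #111 #104.
#125: 0→2, due 9, tardiness 0
#118: 2→13, due 11, tardiness 2
#111: 13→21, due 12, tardiness 9
#104: 21→25, due 17, tardiness 8
Sum = 0+2+9+8 = 19.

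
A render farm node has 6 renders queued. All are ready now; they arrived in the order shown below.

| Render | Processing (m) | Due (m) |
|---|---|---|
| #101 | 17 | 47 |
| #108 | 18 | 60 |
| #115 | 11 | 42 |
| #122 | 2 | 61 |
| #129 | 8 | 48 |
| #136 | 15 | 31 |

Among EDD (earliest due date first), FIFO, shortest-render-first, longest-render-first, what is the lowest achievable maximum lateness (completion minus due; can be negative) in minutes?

EDD (increasing due date): #136 #115 #101 #129 #108 #122.
#136: 0→15, due 31, lateness -16
#115: 15→26, due 42, lateness -16
#101: 26→43, due 47, lateness -4
#129: 43→51, due 48, lateness 3
#108: 51→69, due 60, lateness 9
#122: 69→71, due 61, lateness 10
Maximum = 10.
FIFO (arrival order): #101 #108 #115 #122 #129 #136.
#101: 0→17, due 47, lateness -30
#108: 17→35, due 60, lateness -25
#115: 35→46, due 42, lateness 4
#122: 46→48, due 61, lateness -13
#129: 48→56, due 48, lateness 8
#136: 56→71, due 31, lateness 40
Maximum = 40.
SPT (increasing processing time): #122 #129 #115 #136 #101 #108.
#122: 0→2, due 61, lateness -59
#129: 2→10, due 48, lateness -38
#115: 10→21, due 42, lateness -21
#136: 21→36, due 31, lateness 5
#101: 36→53, due 47, lateness 6
#108: 53→71, due 60, lateness 11
Maximum = 11.
LPT (decreasing processing time): #108 #101 #136 #115 #129 #122.
#108: 0→18, due 60, lateness -42
#101: 18→35, due 47, lateness -12
#136: 35→50, due 31, lateness 19
#115: 50→61, due 42, lateness 19
#129: 61→69, due 48, lateness 21
#122: 69→71, due 61, lateness 10
Maximum = 21.
EDD 10, FIFO 40, SPT 11, LPT 21 → minimum 10.

10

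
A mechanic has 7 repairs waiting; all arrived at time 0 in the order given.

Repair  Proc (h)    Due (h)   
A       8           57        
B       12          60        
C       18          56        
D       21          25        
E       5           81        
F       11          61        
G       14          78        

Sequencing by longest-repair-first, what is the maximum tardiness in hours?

LPT (decreasing processing time): D C G B F A E.
D: 0→21, due 25, tardiness 0
C: 21→39, due 56, tardiness 0
G: 39→53, due 78, tardiness 0
B: 53→65, due 60, tardiness 5
F: 65→76, due 61, tardiness 15
A: 76→84, due 57, tardiness 27
E: 84→89, due 81, tardiness 8
Maximum = 27.

27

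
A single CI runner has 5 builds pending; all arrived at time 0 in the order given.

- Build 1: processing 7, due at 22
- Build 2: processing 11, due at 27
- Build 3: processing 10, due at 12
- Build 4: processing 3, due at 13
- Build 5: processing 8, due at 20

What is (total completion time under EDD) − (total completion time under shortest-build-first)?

13

EDD (increasing due date): Build 3 Build 4 Build 5 Build 1 Build 2.
Build 3: 0→10
Build 4: 10→13
Build 5: 13→21
Build 1: 21→28
Build 2: 28→39
Sum = 10+13+21+28+39 = 111.
SPT (increasing processing time): Build 4 Build 1 Build 5 Build 3 Build 2.
Build 4: 0→3
Build 1: 3→10
Build 5: 10→18
Build 3: 18→28
Build 2: 28→39
Sum = 3+10+18+28+39 = 98.
Difference = 111 − 98 = 13.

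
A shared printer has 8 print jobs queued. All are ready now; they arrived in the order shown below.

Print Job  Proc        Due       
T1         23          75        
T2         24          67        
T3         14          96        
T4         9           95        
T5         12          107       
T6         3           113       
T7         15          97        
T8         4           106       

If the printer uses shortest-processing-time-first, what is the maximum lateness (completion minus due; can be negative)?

SPT (increasing processing time): T6 T8 T4 T5 T3 T7 T1 T2.
T6: 0→3, due 113, lateness -110
T8: 3→7, due 106, lateness -99
T4: 7→16, due 95, lateness -79
T5: 16→28, due 107, lateness -79
T3: 28→42, due 96, lateness -54
T7: 42→57, due 97, lateness -40
T1: 57→80, due 75, lateness 5
T2: 80→104, due 67, lateness 37
Maximum = 37.

37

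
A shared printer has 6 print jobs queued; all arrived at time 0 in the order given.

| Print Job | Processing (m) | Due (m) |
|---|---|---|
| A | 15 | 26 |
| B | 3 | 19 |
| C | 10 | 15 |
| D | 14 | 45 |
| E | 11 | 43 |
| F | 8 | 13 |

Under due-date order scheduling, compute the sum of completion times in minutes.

EDD (increasing due date): F C B A E D.
F: 0→8
C: 8→18
B: 18→21
A: 21→36
E: 36→47
D: 47→61
Sum = 8+18+21+36+47+61 = 191.

191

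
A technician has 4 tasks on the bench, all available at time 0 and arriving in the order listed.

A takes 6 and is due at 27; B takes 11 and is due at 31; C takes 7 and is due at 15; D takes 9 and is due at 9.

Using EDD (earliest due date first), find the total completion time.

EDD (increasing due date): D C A B.
D: 0→9
C: 9→16
A: 16→22
B: 22→33
Sum = 9+16+22+33 = 80.

80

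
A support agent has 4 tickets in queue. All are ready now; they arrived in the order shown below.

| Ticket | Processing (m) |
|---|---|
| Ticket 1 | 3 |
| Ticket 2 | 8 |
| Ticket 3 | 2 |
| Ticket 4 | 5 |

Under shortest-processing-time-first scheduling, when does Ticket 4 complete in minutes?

SPT (increasing processing time): Ticket 3 Ticket 1 Ticket 4 Ticket 2.
Ticket 3: 0→2
Ticket 1: 2→5
Ticket 4: 5→10

10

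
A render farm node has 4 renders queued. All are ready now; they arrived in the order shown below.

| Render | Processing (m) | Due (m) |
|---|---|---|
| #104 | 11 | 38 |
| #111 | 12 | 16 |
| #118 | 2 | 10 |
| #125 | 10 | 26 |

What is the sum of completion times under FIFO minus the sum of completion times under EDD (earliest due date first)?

FIFO (arrival order): #104 #111 #118 #125.
#104: 0→11
#111: 11→23
#118: 23→25
#125: 25→35
Sum = 11+23+25+35 = 94.
EDD (increasing due date): #118 #111 #125 #104.
#118: 0→2
#111: 2→14
#125: 14→24
#104: 24→35
Sum = 2+14+24+35 = 75.
Difference = 94 − 75 = 19.

19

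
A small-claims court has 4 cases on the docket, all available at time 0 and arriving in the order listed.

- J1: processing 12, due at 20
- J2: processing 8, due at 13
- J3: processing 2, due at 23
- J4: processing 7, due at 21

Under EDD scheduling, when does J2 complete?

8

EDD (increasing due date): J2 J1 J4 J3.
J2: 0→8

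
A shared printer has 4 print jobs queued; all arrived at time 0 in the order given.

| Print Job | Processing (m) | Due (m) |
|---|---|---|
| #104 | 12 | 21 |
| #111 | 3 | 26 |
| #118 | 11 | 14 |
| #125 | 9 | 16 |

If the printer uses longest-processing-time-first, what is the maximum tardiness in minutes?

16

LPT (decreasing processing time): #104 #118 #125 #111.
#104: 0→12, due 21, tardiness 0
#118: 12→23, due 14, tardiness 9
#125: 23→32, due 16, tardiness 16
#111: 32→35, due 26, tardiness 9
Maximum = 16.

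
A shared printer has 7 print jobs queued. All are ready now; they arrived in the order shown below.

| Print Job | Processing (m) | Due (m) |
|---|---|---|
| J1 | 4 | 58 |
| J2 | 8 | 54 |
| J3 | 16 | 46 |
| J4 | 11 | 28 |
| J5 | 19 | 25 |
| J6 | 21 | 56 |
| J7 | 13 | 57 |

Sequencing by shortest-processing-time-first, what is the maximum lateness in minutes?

46

SPT (increasing processing time): J1 J2 J4 J7 J3 J5 J6.
J1: 0→4, due 58, lateness -54
J2: 4→12, due 54, lateness -42
J4: 12→23, due 28, lateness -5
J7: 23→36, due 57, lateness -21
J3: 36→52, due 46, lateness 6
J5: 52→71, due 25, lateness 46
J6: 71→92, due 56, lateness 36
Maximum = 46.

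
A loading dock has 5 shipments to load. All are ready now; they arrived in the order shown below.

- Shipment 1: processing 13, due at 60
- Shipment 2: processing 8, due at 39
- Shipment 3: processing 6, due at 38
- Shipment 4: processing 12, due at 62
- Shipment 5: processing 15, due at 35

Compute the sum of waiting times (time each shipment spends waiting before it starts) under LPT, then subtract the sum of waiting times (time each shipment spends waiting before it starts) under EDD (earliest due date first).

LPT (decreasing processing time): Shipment 5 Shipment 1 Shipment 4 Shipment 2 Shipment 3.
Shipment 5: waits 0, runs 0→15
Shipment 1: waits 15, runs 15→28
Shipment 4: waits 28, runs 28→40
Shipment 2: waits 40, runs 40→48
Shipment 3: waits 48, runs 48→54
Sum = 0+15+28+40+48 = 131.
EDD (increasing due date): Shipment 5 Shipment 3 Shipment 2 Shipment 1 Shipment 4.
Shipment 5: waits 0, runs 0→15
Shipment 3: waits 15, runs 15→21
Shipment 2: waits 21, runs 21→29
Shipment 1: waits 29, runs 29→42
Shipment 4: waits 42, runs 42→54
Sum = 0+15+21+29+42 = 107.
Difference = 131 − 107 = 24.

24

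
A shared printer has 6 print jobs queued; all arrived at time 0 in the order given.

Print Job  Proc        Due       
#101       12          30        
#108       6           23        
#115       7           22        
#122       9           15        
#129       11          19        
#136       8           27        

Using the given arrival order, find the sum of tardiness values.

FIFO (arrival order): #101 #108 #115 #122 #129 #136.
#101: 0→12, due 30, tardiness 0
#108: 12→18, due 23, tardiness 0
#115: 18→25, due 22, tardiness 3
#122: 25→34, due 15, tardiness 19
#129: 34→45, due 19, tardiness 26
#136: 45→53, due 27, tardiness 26
Sum = 0+0+3+19+26+26 = 74.

74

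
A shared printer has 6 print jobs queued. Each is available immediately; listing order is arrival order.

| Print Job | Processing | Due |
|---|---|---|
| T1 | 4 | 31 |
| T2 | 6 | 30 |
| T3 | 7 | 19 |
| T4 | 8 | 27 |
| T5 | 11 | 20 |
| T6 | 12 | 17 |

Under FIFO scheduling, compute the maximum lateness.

FIFO (arrival order): T1 T2 T3 T4 T5 T6.
T1: 0→4, due 31, lateness -27
T2: 4→10, due 30, lateness -20
T3: 10→17, due 19, lateness -2
T4: 17→25, due 27, lateness -2
T5: 25→36, due 20, lateness 16
T6: 36→48, due 17, lateness 31
Maximum = 31.

31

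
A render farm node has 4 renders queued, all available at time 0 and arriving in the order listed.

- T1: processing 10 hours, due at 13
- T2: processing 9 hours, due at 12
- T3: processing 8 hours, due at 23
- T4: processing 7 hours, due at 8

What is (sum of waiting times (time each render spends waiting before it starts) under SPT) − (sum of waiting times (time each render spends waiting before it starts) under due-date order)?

SPT (increasing processing time): T4 T3 T2 T1.
T4: waits 0, runs 0→7
T3: waits 7, runs 7→15
T2: waits 15, runs 15→24
T1: waits 24, runs 24→34
Sum = 0+7+15+24 = 46.
EDD (increasing due date): T4 T2 T1 T3.
T4: waits 0, runs 0→7
T2: waits 7, runs 7→16
T1: waits 16, runs 16→26
T3: waits 26, runs 26→34
Sum = 0+7+16+26 = 49.
Difference = 46 − 49 = -3.

-3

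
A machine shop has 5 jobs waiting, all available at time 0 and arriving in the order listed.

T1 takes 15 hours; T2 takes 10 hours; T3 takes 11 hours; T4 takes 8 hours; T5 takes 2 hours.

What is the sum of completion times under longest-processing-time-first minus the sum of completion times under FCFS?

LPT (decreasing processing time): T1 T3 T2 T4 T5.
T1: 0→15
T3: 15→26
T2: 26→36
T4: 36→44
T5: 44→46
Sum = 15+26+36+44+46 = 167.
FIFO (arrival order): T1 T2 T3 T4 T5.
T1: 0→15
T2: 15→25
T3: 25→36
T4: 36→44
T5: 44→46
Sum = 15+25+36+44+46 = 166.
Difference = 167 − 166 = 1.

1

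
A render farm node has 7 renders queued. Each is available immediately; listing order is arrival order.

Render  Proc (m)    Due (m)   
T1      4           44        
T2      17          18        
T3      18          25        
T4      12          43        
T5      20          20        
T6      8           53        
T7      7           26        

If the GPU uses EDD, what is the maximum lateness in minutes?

EDD (increasing due date): T2 T5 T3 T7 T4 T1 T6.
T2: 0→17, due 18, lateness -1
T5: 17→37, due 20, lateness 17
T3: 37→55, due 25, lateness 30
T7: 55→62, due 26, lateness 36
T4: 62→74, due 43, lateness 31
T1: 74→78, due 44, lateness 34
T6: 78→86, due 53, lateness 33
Maximum = 36.

36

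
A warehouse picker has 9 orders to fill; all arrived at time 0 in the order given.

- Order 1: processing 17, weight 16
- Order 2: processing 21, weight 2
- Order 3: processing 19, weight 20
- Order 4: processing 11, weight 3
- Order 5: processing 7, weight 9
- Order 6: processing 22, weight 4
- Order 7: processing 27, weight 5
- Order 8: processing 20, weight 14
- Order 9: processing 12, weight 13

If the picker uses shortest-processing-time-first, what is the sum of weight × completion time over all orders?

5293

SPT (increasing processing time): Order 5 Order 4 Order 9 Order 1 Order 3 Order 8 Order 2 Order 6 Order 7.
Order 5: finishes 7, weight 9, w·C = 63
Order 4: finishes 18, weight 3, w·C = 54
Order 9: finishes 30, weight 13, w·C = 390
Order 1: finishes 47, weight 16, w·C = 752
Order 3: finishes 66, weight 20, w·C = 1320
Order 8: finishes 86, weight 14, w·C = 1204
Order 2: finishes 107, weight 2, w·C = 214
Order 6: finishes 129, weight 4, w·C = 516
Order 7: finishes 156, weight 5, w·C = 780
Sum = 63+54+390+752+1320+1204+214+516+780 = 5293.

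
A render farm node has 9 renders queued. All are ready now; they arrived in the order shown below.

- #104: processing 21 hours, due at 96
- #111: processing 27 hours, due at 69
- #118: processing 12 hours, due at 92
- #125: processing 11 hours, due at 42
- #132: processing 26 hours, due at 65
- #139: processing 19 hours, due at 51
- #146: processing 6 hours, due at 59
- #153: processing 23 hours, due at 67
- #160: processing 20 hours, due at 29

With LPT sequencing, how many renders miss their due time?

LPT (decreasing processing time): #111 #132 #153 #104 #160 #139 #118 #125 #146.
#111: 0→27, due 69, tardiness 0
#132: 27→53, due 65, tardiness 0
#153: 53→76, due 67, tardiness 9
#104: 76→97, due 96, tardiness 1
#160: 97→117, due 29, tardiness 88
#139: 117→136, due 51, tardiness 85
#118: 136→148, due 92, tardiness 56
#125: 148→159, due 42, tardiness 117
#146: 159→165, due 59, tardiness 106
Late renders: 7.

7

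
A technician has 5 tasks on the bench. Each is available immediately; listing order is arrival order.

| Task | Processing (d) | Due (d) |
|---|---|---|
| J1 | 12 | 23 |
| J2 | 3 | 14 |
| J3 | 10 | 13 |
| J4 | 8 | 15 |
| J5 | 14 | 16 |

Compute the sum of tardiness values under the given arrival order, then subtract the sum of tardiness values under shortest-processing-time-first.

FIFO (arrival order): J1 J2 J3 J4 J5.
J1: 0→12, due 23, tardiness 0
J2: 12→15, due 14, tardiness 1
J3: 15→25, due 13, tardiness 12
J4: 25→33, due 15, tardiness 18
J5: 33→47, due 16, tardiness 31
Sum = 0+1+12+18+31 = 62.
SPT (increasing processing time): J2 J4 J3 J1 J5.
J2: 0→3, due 14, tardiness 0
J4: 3→11, due 15, tardiness 0
J3: 11→21, due 13, tardiness 8
J1: 21→33, due 23, tardiness 10
J5: 33→47, due 16, tardiness 31
Sum = 0+0+8+10+31 = 49.
Difference = 62 − 49 = 13.

13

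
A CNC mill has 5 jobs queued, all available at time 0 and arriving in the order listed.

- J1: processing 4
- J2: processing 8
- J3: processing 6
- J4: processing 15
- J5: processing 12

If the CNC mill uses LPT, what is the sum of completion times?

LPT (decreasing processing time): J4 J5 J2 J3 J1.
J4: 0→15
J5: 15→27
J2: 27→35
J3: 35→41
J1: 41→45
Sum = 15+27+35+41+45 = 163.

163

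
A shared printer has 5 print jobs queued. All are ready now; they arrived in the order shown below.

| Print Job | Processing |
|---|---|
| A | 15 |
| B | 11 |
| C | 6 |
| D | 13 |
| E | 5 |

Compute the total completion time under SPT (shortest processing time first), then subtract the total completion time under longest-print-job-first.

-54

SPT (increasing processing time): E C B D A.
E: 0→5
C: 5→11
B: 11→22
D: 22→35
A: 35→50
Sum = 5+11+22+35+50 = 123.
LPT (decreasing processing time): A D B C E.
A: 0→15
D: 15→28
B: 28→39
C: 39→45
E: 45→50
Sum = 15+28+39+45+50 = 177.
Difference = 123 − 177 = -54.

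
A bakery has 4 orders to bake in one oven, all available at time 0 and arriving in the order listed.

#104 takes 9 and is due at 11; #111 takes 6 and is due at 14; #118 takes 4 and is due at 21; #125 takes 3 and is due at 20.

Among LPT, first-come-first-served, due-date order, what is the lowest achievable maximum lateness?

1

LPT (decreasing processing time): #104 #111 #118 #125.
#104: 0→9, due 11, lateness -2
#111: 9→15, due 14, lateness 1
#118: 15→19, due 21, lateness -2
#125: 19→22, due 20, lateness 2
Maximum = 2.
FIFO (arrival order): #104 #111 #118 #125.
#104: 0→9, due 11, lateness -2
#111: 9→15, due 14, lateness 1
#118: 15→19, due 21, lateness -2
#125: 19→22, due 20, lateness 2
Maximum = 2.
EDD (increasing due date): #104 #111 #125 #118.
#104: 0→9, due 11, lateness -2
#111: 9→15, due 14, lateness 1
#125: 15→18, due 20, lateness -2
#118: 18→22, due 21, lateness 1
Maximum = 1.
LPT 2, FIFO 2, EDD 1 → minimum 1.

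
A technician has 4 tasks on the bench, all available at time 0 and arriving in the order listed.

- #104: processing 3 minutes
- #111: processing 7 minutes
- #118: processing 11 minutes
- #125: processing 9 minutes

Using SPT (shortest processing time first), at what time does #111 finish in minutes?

SPT (increasing processing time): #104 #111 #125 #118.
#104: 0→3
#111: 3→10

10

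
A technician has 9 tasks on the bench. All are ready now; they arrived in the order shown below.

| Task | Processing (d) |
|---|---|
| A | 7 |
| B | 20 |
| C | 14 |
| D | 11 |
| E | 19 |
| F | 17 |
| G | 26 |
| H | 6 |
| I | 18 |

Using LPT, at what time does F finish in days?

LPT (decreasing processing time): G B E I F C D A H.
G: 0→26
B: 26→46
E: 46→65
I: 65→83
F: 83→100

100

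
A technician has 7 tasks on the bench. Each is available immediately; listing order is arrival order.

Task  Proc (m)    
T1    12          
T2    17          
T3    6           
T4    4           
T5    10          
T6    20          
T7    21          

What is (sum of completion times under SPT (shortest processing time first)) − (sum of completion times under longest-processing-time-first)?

SPT (increasing processing time): T4 T3 T5 T1 T2 T6 T7.
T4: 0→4
T3: 4→10
T5: 10→20
T1: 20→32
T2: 32→49
T6: 49→69
T7: 69→90
Sum = 4+10+20+32+49+69+90 = 274.
LPT (decreasing processing time): T7 T6 T2 T1 T5 T3 T4.
T7: 0→21
T6: 21→41
T2: 41→58
T1: 58→70
T5: 70→80
T3: 80→86
T4: 86→90
Sum = 21+41+58+70+80+86+90 = 446.
Difference = 274 − 446 = -172.

-172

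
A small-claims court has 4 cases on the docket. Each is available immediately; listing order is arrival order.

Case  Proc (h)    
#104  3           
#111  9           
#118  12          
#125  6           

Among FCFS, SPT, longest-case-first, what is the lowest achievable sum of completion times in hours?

FIFO (arrival order): #104 #111 #118 #125.
#104: 0→3
#111: 3→12
#118: 12→24
#125: 24→30
Sum = 3+12+24+30 = 69.
SPT (increasing processing time): #104 #125 #111 #118.
#104: 0→3
#125: 3→9
#111: 9→18
#118: 18→30
Sum = 3+9+18+30 = 60.
LPT (decreasing processing time): #118 #111 #125 #104.
#118: 0→12
#111: 12→21
#125: 21→27
#104: 27→30
Sum = 12+21+27+30 = 90.
FIFO 69, SPT 60, LPT 90 → minimum 60.

60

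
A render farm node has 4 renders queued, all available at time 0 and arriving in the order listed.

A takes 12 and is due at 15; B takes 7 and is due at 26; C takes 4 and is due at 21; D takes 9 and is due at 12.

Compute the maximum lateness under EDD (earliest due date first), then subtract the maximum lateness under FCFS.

EDD (increasing due date): D A C B.
D: 0→9, due 12, lateness -3
A: 9→21, due 15, lateness 6
C: 21→25, due 21, lateness 4
B: 25→32, due 26, lateness 6
Maximum = 6.
FIFO (arrival order): A B C D.
A: 0→12, due 15, lateness -3
B: 12→19, due 26, lateness -7
C: 19→23, due 21, lateness 2
D: 23→32, due 12, lateness 20
Maximum = 20.
Difference = 6 − 20 = -14.

-14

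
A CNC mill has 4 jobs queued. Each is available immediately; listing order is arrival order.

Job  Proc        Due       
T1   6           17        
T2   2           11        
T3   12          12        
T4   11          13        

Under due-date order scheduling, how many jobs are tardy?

EDD (increasing due date): T2 T3 T4 T1.
T2: 0→2, due 11, tardiness 0
T3: 2→14, due 12, tardiness 2
T4: 14→25, due 13, tardiness 12
T1: 25→31, due 17, tardiness 14
Late jobs: 3.

3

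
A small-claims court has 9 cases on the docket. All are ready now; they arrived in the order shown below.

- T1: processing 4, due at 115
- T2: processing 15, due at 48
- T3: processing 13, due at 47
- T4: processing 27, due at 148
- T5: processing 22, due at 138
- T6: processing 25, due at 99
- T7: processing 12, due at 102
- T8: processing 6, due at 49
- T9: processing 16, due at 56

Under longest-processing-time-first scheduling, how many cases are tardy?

LPT (decreasing processing time): T4 T6 T5 T9 T2 T3 T7 T8 T1.
T4: 0→27, due 148, tardiness 0
T6: 27→52, due 99, tardiness 0
T5: 52→74, due 138, tardiness 0
T9: 74→90, due 56, tardiness 34
T2: 90→105, due 48, tardiness 57
T3: 105→118, due 47, tardiness 71
T7: 118→130, due 102, tardiness 28
T8: 130→136, due 49, tardiness 87
T1: 136→140, due 115, tardiness 25
Late cases: 6.

6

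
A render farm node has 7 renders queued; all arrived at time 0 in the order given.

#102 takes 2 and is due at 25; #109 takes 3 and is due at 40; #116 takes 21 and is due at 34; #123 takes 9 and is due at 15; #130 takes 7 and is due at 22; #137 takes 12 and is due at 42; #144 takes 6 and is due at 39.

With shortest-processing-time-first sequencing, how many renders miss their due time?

2

SPT (increasing processing time): #102 #109 #144 #130 #123 #137 #116.
#102: 0→2, due 25, tardiness 0
#109: 2→5, due 40, tardiness 0
#144: 5→11, due 39, tardiness 0
#130: 11→18, due 22, tardiness 0
#123: 18→27, due 15, tardiness 12
#137: 27→39, due 42, tardiness 0
#116: 39→60, due 34, tardiness 26
Late renders: 2.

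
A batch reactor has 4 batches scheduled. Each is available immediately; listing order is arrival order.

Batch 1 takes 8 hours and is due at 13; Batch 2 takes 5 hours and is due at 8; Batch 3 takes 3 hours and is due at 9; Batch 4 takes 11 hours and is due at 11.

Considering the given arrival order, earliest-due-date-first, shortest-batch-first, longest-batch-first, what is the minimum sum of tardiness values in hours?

FIFO (arrival order): Batch 1 Batch 2 Batch 3 Batch 4.
Batch 1: 0→8, due 13, tardiness 0
Batch 2: 8→13, due 8, tardiness 5
Batch 3: 13→16, due 9, tardiness 7
Batch 4: 16→27, due 11, tardiness 16
Sum = 0+5+7+16 = 28.
EDD (increasing due date): Batch 2 Batch 3 Batch 4 Batch 1.
Batch 2: 0→5, due 8, tardiness 0
Batch 3: 5→8, due 9, tardiness 0
Batch 4: 8→19, due 11, tardiness 8
Batch 1: 19→27, due 13, tardiness 14
Sum = 0+0+8+14 = 22.
SPT (increasing processing time): Batch 3 Batch 2 Batch 1 Batch 4.
Batch 3: 0→3, due 9, tardiness 0
Batch 2: 3→8, due 8, tardiness 0
Batch 1: 8→16, due 13, tardiness 3
Batch 4: 16→27, due 11, tardiness 16
Sum = 0+0+3+16 = 19.
LPT (decreasing processing time): Batch 4 Batch 1 Batch 2 Batch 3.
Batch 4: 0→11, due 11, tardiness 0
Batch 1: 11→19, due 13, tardiness 6
Batch 2: 19→24, due 8, tardiness 16
Batch 3: 24→27, due 9, tardiness 18
Sum = 0+6+16+18 = 40.
FIFO 28, EDD 22, SPT 19, LPT 40 → minimum 19.

19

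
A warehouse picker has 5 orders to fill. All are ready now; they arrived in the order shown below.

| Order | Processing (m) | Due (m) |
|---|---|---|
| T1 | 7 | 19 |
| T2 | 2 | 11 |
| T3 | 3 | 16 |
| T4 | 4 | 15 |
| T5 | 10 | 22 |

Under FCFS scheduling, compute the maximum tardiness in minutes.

FIFO (arrival order): T1 T2 T3 T4 T5.
T1: 0→7, due 19, tardiness 0
T2: 7→9, due 11, tardiness 0
T3: 9→12, due 16, tardiness 0
T4: 12→16, due 15, tardiness 1
T5: 16→26, due 22, tardiness 4
Maximum = 4.

4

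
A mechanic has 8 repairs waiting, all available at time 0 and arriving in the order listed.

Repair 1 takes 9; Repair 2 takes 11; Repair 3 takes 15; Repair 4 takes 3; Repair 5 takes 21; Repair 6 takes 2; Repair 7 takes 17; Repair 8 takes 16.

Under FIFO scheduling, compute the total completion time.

FIFO (arrival order): Repair 1 Repair 2 Repair 3 Repair 4 Repair 5 Repair 6 Repair 7 Repair 8.
Repair 1: 0→9
Repair 2: 9→20
Repair 3: 20→35
Repair 4: 35→38
Repair 5: 38→59
Repair 6: 59→61
Repair 7: 61→78
Repair 8: 78→94
Sum = 9+20+35+38+59+61+78+94 = 394.

394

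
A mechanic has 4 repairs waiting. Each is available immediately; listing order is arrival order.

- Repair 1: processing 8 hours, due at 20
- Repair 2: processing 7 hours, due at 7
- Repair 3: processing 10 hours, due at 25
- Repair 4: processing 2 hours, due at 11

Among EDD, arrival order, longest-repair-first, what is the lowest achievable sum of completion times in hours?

60

EDD (increasing due date): Repair 2 Repair 4 Repair 1 Repair 3.
Repair 2: 0→7
Repair 4: 7→9
Repair 1: 9→17
Repair 3: 17→27
Sum = 7+9+17+27 = 60.
FIFO (arrival order): Repair 1 Repair 2 Repair 3 Repair 4.
Repair 1: 0→8
Repair 2: 8→15
Repair 3: 15→25
Repair 4: 25→27
Sum = 8+15+25+27 = 75.
LPT (decreasing processing time): Repair 3 Repair 1 Repair 2 Repair 4.
Repair 3: 0→10
Repair 1: 10→18
Repair 2: 18→25
Repair 4: 25→27
Sum = 10+18+25+27 = 80.
EDD 60, FIFO 75, LPT 80 → minimum 60.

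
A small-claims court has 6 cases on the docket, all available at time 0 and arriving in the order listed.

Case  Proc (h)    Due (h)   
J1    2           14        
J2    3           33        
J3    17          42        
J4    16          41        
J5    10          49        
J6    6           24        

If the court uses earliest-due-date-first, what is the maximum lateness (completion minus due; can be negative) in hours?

EDD (increasing due date): J1 J6 J2 J4 J3 J5.
J1: 0→2, due 14, lateness -12
J6: 2→8, due 24, lateness -16
J2: 8→11, due 33, lateness -22
J4: 11→27, due 41, lateness -14
J3: 27→44, due 42, lateness 2
J5: 44→54, due 49, lateness 5
Maximum = 5.

5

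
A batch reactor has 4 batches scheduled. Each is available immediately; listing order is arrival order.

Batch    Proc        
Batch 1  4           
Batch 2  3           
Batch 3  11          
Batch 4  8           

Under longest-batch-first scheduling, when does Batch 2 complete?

26

LPT (decreasing processing time): Batch 3 Batch 4 Batch 1 Batch 2.
Batch 3: 0→11
Batch 4: 11→19
Batch 1: 19→23
Batch 2: 23→26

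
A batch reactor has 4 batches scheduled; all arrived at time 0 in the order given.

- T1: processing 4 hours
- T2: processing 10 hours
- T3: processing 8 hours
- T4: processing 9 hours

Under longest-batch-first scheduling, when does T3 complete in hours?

LPT (decreasing processing time): T2 T4 T3 T1.
T2: 0→10
T4: 10→19
T3: 19→27

27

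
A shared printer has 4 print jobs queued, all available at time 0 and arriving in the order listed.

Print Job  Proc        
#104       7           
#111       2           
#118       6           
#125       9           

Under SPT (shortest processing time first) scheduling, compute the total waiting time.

SPT (increasing processing time): #111 #118 #104 #125.
#111: waits 0, runs 0→2
#118: waits 2, runs 2→8
#104: waits 8, runs 8→15
#125: waits 15, runs 15→24
Sum = 0+2+8+15 = 25.

25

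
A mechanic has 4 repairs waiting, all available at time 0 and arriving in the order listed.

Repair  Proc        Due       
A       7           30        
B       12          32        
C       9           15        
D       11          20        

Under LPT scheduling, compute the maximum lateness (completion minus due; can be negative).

LPT (decreasing processing time): B D C A.
B: 0→12, due 32, lateness -20
D: 12→23, due 20, lateness 3
C: 23→32, due 15, lateness 17
A: 32→39, due 30, lateness 9
Maximum = 17.

17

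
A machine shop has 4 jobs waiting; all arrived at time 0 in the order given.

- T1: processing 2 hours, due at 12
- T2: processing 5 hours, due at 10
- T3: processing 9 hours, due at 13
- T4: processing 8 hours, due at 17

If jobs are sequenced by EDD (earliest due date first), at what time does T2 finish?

EDD (increasing due date): T2 T1 T3 T4.
T2: 0→5

5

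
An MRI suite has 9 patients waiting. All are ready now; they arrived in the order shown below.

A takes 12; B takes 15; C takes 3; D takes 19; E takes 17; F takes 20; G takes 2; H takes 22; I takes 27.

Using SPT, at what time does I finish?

SPT (increasing processing time): G C A B E D F H I.
G: 0→2
C: 2→5
A: 5→17
B: 17→32
E: 32→49
D: 49→68
F: 68→88
H: 88→110
I: 110→137

137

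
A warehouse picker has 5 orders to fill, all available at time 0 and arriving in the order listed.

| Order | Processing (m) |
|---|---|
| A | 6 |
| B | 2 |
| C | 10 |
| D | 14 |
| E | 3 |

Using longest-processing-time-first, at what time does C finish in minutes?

LPT (decreasing processing time): D C A E B.
D: 0→14
C: 14→24

24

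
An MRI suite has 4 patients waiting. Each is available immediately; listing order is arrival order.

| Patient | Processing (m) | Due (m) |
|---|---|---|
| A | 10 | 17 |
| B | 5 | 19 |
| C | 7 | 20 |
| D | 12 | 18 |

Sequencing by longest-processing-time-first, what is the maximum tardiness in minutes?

LPT (decreasing processing time): D A C B.
D: 0→12, due 18, tardiness 0
A: 12→22, due 17, tardiness 5
C: 22→29, due 20, tardiness 9
B: 29→34, due 19, tardiness 15
Maximum = 15.

15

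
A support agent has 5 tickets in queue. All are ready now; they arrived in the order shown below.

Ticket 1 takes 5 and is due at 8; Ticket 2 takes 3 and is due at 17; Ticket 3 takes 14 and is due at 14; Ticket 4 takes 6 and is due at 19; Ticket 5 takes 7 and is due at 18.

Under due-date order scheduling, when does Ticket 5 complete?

29

EDD (increasing due date): Ticket 1 Ticket 3 Ticket 2 Ticket 5 Ticket 4.
Ticket 1: 0→5
Ticket 3: 5→19
Ticket 2: 19→22
Ticket 5: 22→29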